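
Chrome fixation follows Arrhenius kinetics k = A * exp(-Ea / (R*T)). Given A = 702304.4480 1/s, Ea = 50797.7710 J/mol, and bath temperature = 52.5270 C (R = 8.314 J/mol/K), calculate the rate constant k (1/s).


T_K = T_C + 273.15 = 52.5270 + 273.15 = 325.6770 K
exponent = -Ea / (R * T_K) = -50797.7710 / (8.314 * 325.6770) = -18.7606
k = A * exp(exponent) = 702304.4480 * exp(-18.7606) = 0.00499902 1/s


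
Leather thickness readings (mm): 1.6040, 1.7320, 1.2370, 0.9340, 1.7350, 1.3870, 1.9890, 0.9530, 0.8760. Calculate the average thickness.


Formula: Average = sum / n
Substituting: Average = 12.4470 / 9
Result: 1.3830 mm


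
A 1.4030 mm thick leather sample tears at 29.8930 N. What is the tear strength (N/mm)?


Formula: Tear strength = force / thickness
Substituting: Tear strength = 29.8930 / 1.4030
Result: 21.3065 N/mm


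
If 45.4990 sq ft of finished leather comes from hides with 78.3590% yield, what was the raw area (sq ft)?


Formula: raw = finished * 100 / yield
Substituting: raw = 45.4990 * 100 / 78.3590
Result: 58.0648 sq ft


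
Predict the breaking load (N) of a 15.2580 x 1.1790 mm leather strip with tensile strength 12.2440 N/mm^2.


Formula: F = TS * w * t
Substituting: F = 12.2440 * 15.2580 * 1.1790
Result: 220.2595 N


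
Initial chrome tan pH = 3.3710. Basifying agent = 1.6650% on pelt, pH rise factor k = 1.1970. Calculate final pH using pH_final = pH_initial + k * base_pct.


Formula: pH_final = pH_initial + k * base_pct
Substituting: pH_final = 3.3710 + 1.1970 * 1.6650
Result: 5.3640


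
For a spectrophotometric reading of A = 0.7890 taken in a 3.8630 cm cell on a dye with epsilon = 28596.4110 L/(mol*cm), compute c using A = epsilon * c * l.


Formula: c = A / (epsilon * l)
Substituting: c = 0.7890 / (28596.4110 * 3.8630)
Result: 7.1423e-06 mol/L


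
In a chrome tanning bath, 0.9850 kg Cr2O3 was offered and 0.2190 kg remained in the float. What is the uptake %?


Formula: Uptake = (offered - residual) / offered * 100
Substituting: Uptake = (0.9850 - 0.2190) / 0.9850 * 100
Result: 77.7665 %


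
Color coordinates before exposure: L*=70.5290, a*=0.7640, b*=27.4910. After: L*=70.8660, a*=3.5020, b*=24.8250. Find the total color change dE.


dL = 0.3370, da = 2.7380, db = -2.6660
dE = sqrt(0.3370^2 + 2.7380^2 + (-2.6660)^2) = 3.8364


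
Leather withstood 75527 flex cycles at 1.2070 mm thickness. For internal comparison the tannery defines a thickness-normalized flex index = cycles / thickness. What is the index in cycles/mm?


Formula: Index = cycles / thickness
Substituting: Index = 75527 / 1.2070
Result: 62574.1508 cycles/mm


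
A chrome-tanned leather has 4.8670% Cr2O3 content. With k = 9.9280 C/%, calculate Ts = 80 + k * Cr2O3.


Formula: Ts = 80 + k * Cr2O3
Substituting: Ts = 80 + 9.9280 * 4.8670
Result: 128.3196 C


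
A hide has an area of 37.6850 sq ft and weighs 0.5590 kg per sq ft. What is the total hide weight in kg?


Formula: Weight = area * weight_per_sqft
Substituting: Weight = 37.6850 * 0.5590
Result: 21.0659 kg


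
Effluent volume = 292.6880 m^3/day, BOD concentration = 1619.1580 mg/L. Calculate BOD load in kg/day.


Formula: BOD_load = volume * conc / 1000
Substituting: BOD_load = 292.6880 * 1619.1580 / 1000
Result: 473.9081 kg/day


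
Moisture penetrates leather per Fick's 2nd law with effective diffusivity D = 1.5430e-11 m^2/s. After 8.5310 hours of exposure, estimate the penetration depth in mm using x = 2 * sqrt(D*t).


t = 8.5310 hr * 3600 = 30711.6000 s
D * t = 1.5430e-11 * 30711.6000 = 4.7388e-07
x = 2 * sqrt(D*t) = 2 * sqrt(4.7388e-07) = 0.00137678 m = 1.3768 mm


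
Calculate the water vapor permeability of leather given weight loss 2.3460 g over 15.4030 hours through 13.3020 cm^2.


Formula: WVP = loss / (area * time)
Substituting: WVP = 2.3460 / (13.3020 * 15.4030)
Result: 0.01145 g/(cm^2*hr)


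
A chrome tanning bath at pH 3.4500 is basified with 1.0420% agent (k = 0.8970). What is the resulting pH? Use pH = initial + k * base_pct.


Formula: pH_final = pH_initial + k * base_pct
Substituting: pH_final = 3.4500 + 0.8970 * 1.0420
Result: 4.3847


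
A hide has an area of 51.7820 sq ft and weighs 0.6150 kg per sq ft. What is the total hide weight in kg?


Formula: Weight = area * weight_per_sqft
Substituting: Weight = 51.7820 * 0.6150
Result: 31.8459 kg


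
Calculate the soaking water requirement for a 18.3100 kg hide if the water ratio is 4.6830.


Formula: Water = hide_weight * ratio
Substituting: Water = 18.3100 * 4.6830
Result: 85.7457 kg


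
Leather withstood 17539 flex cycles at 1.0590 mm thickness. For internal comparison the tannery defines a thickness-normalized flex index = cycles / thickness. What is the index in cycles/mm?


Formula: Index = cycles / thickness
Substituting: Index = 17539 / 1.0590
Result: 16561.8508 cycles/mm


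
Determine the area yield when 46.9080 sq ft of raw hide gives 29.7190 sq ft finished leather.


Formula: Yield = finished / raw * 100
Substituting: Yield = 29.7190 / 46.9080 * 100
Result: 63.3559 %


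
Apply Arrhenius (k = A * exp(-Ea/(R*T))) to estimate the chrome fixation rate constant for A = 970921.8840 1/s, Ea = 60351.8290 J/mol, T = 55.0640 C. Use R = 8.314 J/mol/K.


T_K = T_C + 273.15 = 55.0640 + 273.15 = 328.2140 K
exponent = -Ea / (R * T_K) = -60351.8290 / (8.314 * 328.2140) = -22.1169
k = A * exp(exponent) = 970921.8840 * exp(-22.1169) = 2.4097e-04 1/s


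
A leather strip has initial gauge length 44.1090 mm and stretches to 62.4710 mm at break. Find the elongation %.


Formula: Elongation = (Lf - L0) / L0 * 100
Substituting: Elongation = (62.4710 - 44.1090) / 44.1090 * 100
Result: 41.6287 %


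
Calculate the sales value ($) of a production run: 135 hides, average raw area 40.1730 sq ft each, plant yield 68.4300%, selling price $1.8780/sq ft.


Raw_total = N * avg_area = 135 * 40.1730 = 5423.3550 sq ft
Finished = Raw_total * yield / 100 = 5423.3550 * 68.4300 / 100 = 3711.2018 sq ft
Value = Finished * price = 3711.2018 * 1.8780 = 6969.6370 $


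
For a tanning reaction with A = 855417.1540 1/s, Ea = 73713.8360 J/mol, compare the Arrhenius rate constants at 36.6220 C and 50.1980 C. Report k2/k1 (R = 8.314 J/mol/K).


T1 = 36.6220 + 273.15 = 309.7720 K; T2 = 50.1980 + 273.15 = 323.3480 K
k1 = A * exp(-Ea/(R*T1)) = 855417.1540 * exp(-73713.8360/(8.314*309.7720)) = 3.1761e-07 1/s
k2 = A * exp(-Ea/(R*T2)) = 855417.1540 * exp(-73713.8360/(8.314*323.3480)) = 1.0563e-06 1/s
k2/k1 = 1.0563e-06 / 3.1761e-07 = 3.3258


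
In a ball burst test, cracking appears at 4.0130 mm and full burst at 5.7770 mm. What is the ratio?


Formula: Ratio = crack / burst
Substituting: Ratio = 4.0130 / 5.7770
Result: 0.6947


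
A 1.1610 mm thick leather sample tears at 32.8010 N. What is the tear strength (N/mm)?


Formula: Tear strength = force / thickness
Substituting: Tear strength = 32.8010 / 1.1610
Result: 28.2524 N/mm


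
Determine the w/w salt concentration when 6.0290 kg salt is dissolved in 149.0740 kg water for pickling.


Formula: Conc = salt / (water + salt) * 100
Substituting: Conc = 6.0290 / (149.0740 + 6.0290) * 100
Result: 3.8871 %


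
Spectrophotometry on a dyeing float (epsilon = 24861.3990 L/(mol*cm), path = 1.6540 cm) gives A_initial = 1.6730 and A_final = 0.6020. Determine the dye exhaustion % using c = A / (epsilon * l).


c_initial = A_i / (epsilon * l) = 1.6730 / (24861.3990 * 1.6540) = 4.0685e-05 mol/L
c_final = A_f / (epsilon * l) = 0.6020 / (24861.3990 * 1.6540) = 1.4640e-05 mol/L
Exhaustion = (c_initial - c_final) / c_initial * 100 = (4.0685e-05 - 1.4640e-05) / 4.0685e-05 * 100 = 64.0167 %


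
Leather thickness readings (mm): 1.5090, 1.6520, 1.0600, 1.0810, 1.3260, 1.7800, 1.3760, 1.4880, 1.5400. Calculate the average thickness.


Formula: Average = sum / n
Substituting: Average = 12.8120 / 9
Result: 1.4236 mm


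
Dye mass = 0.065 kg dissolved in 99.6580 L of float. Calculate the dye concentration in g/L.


Formula: Conc = dye_mass(kg) / volume(L) * 1000
Substituting: Conc = 0.065 / 99.6580 * 1000
Result: 0.6522 g/L


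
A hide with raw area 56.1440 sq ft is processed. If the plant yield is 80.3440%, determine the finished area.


Formula: finished = raw * yield / 100
Substituting: finished = 56.1440 * 80.3440 / 100
Result: 45.1083 sq ft


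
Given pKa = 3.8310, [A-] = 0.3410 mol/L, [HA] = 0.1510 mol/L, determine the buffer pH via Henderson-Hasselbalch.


ratio = [A-] / [HA] = 0.3410 / 0.1510 = 2.2583
log10(ratio) = 0.3538
pH = pKa + log10(ratio) = 3.8310 + 0.3538 = 4.1848


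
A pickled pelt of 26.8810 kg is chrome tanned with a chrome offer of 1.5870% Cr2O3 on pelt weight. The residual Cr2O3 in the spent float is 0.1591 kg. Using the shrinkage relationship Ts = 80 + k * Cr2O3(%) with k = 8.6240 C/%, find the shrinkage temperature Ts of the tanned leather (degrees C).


Offered = pelt * offer_pct / 100 = 26.8810 * 1.5870 / 100 = 0.4266 kg
Uptake = offered - residual = 0.4266 - 0.1591 = 0.2675 kg
Cr2O3% on pelt = uptake / pelt * 100 = 0.2675 / 26.8810 * 100 = 0.9951 %
Ts = 80 + k * Cr2O3% = 80 + 8.6240 * 0.9951 = 88.5820 C


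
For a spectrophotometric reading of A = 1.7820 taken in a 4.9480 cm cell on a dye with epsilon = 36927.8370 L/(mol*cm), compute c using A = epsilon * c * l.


Formula: c = A / (epsilon * l)
Substituting: c = 1.7820 / (36927.8370 * 4.9480)
Result: 9.7527e-06 mol/L


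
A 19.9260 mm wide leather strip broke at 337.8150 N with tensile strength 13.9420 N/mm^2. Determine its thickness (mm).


Formula: t = F / (TS * w)
Substituting: t = 337.8150 / (13.9420 * 19.9260)
Result: 1.2160 mm


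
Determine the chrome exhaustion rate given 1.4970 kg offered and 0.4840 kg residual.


Formula: Uptake = (offered - residual) / offered * 100
Substituting: Uptake = (1.4970 - 0.4840) / 1.4970 * 100
Result: 67.6687 %


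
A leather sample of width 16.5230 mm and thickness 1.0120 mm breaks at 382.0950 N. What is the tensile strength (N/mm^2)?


Formula: TS = force / (width * thickness)
Substituting: TS = 382.0950 / (16.5230 * 1.0120)
Result: 22.8508 N/mm^2


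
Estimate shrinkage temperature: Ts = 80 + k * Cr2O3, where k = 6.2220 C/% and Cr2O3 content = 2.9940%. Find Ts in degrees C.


Formula: Ts = 80 + k * Cr2O3
Substituting: Ts = 80 + 6.2220 * 2.9940
Result: 98.6287 C


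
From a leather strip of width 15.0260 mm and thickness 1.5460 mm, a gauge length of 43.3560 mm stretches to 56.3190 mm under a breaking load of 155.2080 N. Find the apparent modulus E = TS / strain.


TS = F / (w * t) = 155.2080 / (15.0260 * 1.5460) = 6.6813 N/mm^2
strain = (Lf - L0) / L0 = (56.3190 - 43.3560) / 43.3560 = 0.2990
E = TS / strain = 6.6813 / 0.2990 = 22.3463 N/mm^2


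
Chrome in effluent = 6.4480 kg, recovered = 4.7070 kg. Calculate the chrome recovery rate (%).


Formula: Recovery = recovered / input * 100
Substituting: Recovery = 4.7070 / 6.4480 * 100
Result: 72.9994 %


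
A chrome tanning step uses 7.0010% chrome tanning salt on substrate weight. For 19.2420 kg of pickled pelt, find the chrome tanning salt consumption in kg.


Formula: Chrome = substrate * pct / 100
Substituting: Chrome = 19.2420 * 7.0010 / 100
Result: 1.3471 kg


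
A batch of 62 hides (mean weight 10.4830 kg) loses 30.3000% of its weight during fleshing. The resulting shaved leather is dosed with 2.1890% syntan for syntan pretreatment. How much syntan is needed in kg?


Total_raw = N * avg_wt = 62 * 10.4830 = 649.9460 kg
Substrate = Total_raw * (1 - loss/100) = 649.9460 * (1 - 30.3000/100) = 453.0124 kg
Syntan = Substrate * pct / 100 = 453.0124 * 2.1890 / 100 = 9.9164 kg


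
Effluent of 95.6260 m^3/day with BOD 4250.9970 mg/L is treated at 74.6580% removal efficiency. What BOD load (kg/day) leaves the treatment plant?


Load_in = volume * conc / 1000 = 95.6260 * 4250.9970 / 1000 = 406.5058 kg/day
Removed = Load_in * eff / 100 = 406.5058 * 74.6580 / 100 = 303.4891 kg/day
Load_out = Load_in - Removed = 406.5058 - 303.4891 = 103.0167 kg/day


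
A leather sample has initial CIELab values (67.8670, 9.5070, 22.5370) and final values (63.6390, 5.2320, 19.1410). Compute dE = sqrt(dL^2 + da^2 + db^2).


dL = -4.2280, da = -4.2750, db = -3.3960
dE = sqrt((-4.2280)^2 + (-4.2750)^2 + (-3.3960)^2) = 6.9054


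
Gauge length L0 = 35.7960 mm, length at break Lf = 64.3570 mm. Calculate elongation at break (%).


Formula: Elongation = (Lf - L0) / L0 * 100
Substituting: Elongation = (64.3570 - 35.7960) / 35.7960 * 100
Result: 79.7882 %


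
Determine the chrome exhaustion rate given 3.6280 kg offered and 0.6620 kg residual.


Formula: Uptake = (offered - residual) / offered * 100
Substituting: Uptake = (3.6280 - 0.6620) / 3.6280 * 100
Result: 81.7530 %


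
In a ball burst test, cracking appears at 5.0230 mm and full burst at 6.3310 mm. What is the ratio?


Formula: Ratio = crack / burst
Substituting: Ratio = 5.0230 / 6.3310
Result: 0.7934


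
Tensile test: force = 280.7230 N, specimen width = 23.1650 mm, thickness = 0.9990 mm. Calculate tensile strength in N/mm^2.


Formula: TS = force / (width * thickness)
Substituting: TS = 280.7230 / (23.1650 * 0.9990)
Result: 12.1305 N/mm^2


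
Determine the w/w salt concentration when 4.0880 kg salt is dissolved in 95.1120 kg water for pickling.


Formula: Conc = salt / (water + salt) * 100
Substituting: Conc = 4.0880 / (95.1120 + 4.0880) * 100
Result: 4.1210 %


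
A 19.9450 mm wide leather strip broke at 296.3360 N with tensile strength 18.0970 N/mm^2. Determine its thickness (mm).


Formula: t = F / (TS * w)
Substituting: t = 296.3360 / (18.0970 * 19.9450)
Result: 0.8210 mm


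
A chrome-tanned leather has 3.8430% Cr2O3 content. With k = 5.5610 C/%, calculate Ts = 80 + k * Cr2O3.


Formula: Ts = 80 + k * Cr2O3
Substituting: Ts = 80 + 5.5610 * 3.8430
Result: 101.3709 C


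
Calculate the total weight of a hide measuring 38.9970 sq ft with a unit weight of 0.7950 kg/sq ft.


Formula: Weight = area * weight_per_sqft
Substituting: Weight = 38.9970 * 0.7950
Result: 31.0026 kg


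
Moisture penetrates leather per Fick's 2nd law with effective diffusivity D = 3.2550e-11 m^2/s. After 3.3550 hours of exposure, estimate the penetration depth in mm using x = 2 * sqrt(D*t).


t = 3.3550 hr * 3600 = 12078.0000 s
D * t = 3.2550e-11 * 12078.0000 = 3.9314e-07
x = 2 * sqrt(D*t) = 2 * sqrt(3.9314e-07) = 0.00125402 m = 1.2540 mm


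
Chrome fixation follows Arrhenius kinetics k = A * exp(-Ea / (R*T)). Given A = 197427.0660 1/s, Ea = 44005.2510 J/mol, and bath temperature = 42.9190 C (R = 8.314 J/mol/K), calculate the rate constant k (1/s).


T_K = T_C + 273.15 = 42.9190 + 273.15 = 316.0690 K
exponent = -Ea / (R * T_K) = -44005.2510 / (8.314 * 316.0690) = -16.7461
k = A * exp(exponent) = 197427.0660 * exp(-16.7461) = 0.0105363 1/s


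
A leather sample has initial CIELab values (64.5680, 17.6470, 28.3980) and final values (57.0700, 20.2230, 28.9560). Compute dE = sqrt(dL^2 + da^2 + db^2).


dL = -7.4980, da = 2.5760, db = 0.5580
dE = sqrt((-7.4980)^2 + 2.5760^2 + 0.5580^2) = 7.9478


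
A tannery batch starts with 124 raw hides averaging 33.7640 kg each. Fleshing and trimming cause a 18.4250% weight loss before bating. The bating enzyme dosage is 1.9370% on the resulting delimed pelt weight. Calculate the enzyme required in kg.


Total_raw = N * avg_wt = 124 * 33.7640 = 4186.7360 kg
Substrate = Total_raw * (1 - loss/100) = 4186.7360 * (1 - 18.4250/100) = 3415.3299 kg
Enzyme = Substrate * pct / 100 = 3415.3299 * 1.9370 / 100 = 66.1549 kg


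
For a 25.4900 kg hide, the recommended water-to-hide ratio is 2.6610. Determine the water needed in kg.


Formula: Water = hide_weight * ratio
Substituting: Water = 25.4900 * 2.6610
Result: 67.8289 kg


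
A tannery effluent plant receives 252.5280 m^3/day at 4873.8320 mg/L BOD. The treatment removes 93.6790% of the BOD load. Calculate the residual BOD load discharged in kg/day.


Load_in = volume * conc / 1000 = 252.5280 * 4873.8320 / 1000 = 1230.7790 kg/day
Removed = Load_in * eff / 100 = 1230.7790 * 93.6790 / 100 = 1152.9815 kg/day
Load_out = Load_in - Removed = 1230.7790 - 1152.9815 = 77.7975 kg/day


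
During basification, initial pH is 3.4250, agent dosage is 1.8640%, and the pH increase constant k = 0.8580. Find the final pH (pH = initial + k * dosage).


Formula: pH_final = pH_initial + k * base_pct
Substituting: pH_final = 3.4250 + 0.8580 * 1.8640
Result: 5.0243


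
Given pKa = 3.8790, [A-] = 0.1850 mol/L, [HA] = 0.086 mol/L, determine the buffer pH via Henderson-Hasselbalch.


ratio = [A-] / [HA] = 0.1850 / 0.086 = 2.1512
log10(ratio) = 0.3327
pH = pKa + log10(ratio) = 3.8790 + 0.3327 = 4.2117


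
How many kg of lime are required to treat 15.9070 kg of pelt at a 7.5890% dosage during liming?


Formula: Lime = substrate * pct / 100
Substituting: Lime = 15.9070 * 7.5890 / 100
Result: 1.2072 kg


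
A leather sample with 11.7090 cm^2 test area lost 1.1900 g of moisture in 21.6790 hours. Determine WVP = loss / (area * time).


Formula: WVP = loss / (area * time)
Substituting: WVP = 1.1900 / (11.7090 * 21.6790)
Result: 0.004688 g/(cm^2*hr)


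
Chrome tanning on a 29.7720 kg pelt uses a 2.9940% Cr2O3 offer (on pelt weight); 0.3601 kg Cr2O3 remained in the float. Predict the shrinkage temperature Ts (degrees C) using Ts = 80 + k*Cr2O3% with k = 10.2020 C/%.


Offered = pelt * offer_pct / 100 = 29.7720 * 2.9940 / 100 = 0.8914 kg
Uptake = offered - residual = 0.8914 - 0.3601 = 0.5313 kg
Cr2O3% on pelt = uptake / pelt * 100 = 0.5313 / 29.7720 * 100 = 1.7845 %
Ts = 80 + k * Cr2O3% = 80 + 10.2020 * 1.7845 = 98.2052 C


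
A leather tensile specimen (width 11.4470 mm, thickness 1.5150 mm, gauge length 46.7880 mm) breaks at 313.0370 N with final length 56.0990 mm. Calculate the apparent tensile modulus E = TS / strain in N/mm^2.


TS = F / (w * t) = 313.0370 / (11.4470 * 1.5150) = 18.0506 N/mm^2
strain = (Lf - L0) / L0 = (56.0990 - 46.7880) / 46.7880 = 0.1990
E = TS / strain = 18.0506 / 0.1990 = 90.7046 N/mm^2


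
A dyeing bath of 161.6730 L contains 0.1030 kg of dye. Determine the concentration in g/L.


Formula: Conc = dye_mass(kg) / volume(L) * 1000
Substituting: Conc = 0.1030 / 161.6730 * 1000
Result: 0.6371 g/L


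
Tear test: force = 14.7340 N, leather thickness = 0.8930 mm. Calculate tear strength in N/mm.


Formula: Tear strength = force / thickness
Substituting: Tear strength = 14.7340 / 0.8930
Result: 16.4994 N/mm


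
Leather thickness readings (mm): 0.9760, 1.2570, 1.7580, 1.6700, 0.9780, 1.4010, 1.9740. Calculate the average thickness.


Formula: Average = sum / n
Substituting: Average = 10.0140 / 7
Result: 1.4306 mm


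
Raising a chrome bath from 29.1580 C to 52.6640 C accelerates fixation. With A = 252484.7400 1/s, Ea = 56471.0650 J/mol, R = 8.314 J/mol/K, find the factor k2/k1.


T1 = 29.1580 + 273.15 = 302.3080 K; T2 = 52.6640 + 273.15 = 325.8140 K
k1 = A * exp(-Ea/(R*T1)) = 252484.7400 * exp(-56471.0650/(8.314*302.3080)) = 4.4103e-05 1/s
k2 = A * exp(-Ea/(R*T2)) = 252484.7400 * exp(-56471.0650/(8.314*325.8140)) = 2.2307e-04 1/s
k2/k1 = 2.2307e-04 / 4.4103e-05 = 5.0580


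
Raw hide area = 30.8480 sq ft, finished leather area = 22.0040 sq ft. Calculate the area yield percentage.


Formula: Yield = finished / raw * 100
Substituting: Yield = 22.0040 / 30.8480 * 100
Result: 71.3304 %


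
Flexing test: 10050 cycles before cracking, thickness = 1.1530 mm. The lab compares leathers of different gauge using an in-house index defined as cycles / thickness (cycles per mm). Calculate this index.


Formula: Index = cycles / thickness
Substituting: Index = 10050 / 1.1530
Result: 8716.3920 cycles/mm


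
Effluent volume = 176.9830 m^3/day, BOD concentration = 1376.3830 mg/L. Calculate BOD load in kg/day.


Formula: BOD_load = volume * conc / 1000
Substituting: BOD_load = 176.9830 * 1376.3830 / 1000
Result: 243.5964 kg/day


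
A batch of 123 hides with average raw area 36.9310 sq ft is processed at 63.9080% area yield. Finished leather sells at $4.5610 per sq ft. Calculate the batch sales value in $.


Raw_total = N * avg_area = 123 * 36.9310 = 4542.5130 sq ft
Finished = Raw_total * yield / 100 = 4542.5130 * 63.9080 / 100 = 2903.0292 sq ft
Value = Finished * price = 2903.0292 * 4.5610 = 13240.7162 $


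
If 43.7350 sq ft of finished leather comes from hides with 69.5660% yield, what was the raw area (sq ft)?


Formula: raw = finished * 100 / yield
Substituting: raw = 43.7350 * 100 / 69.5660
Result: 62.8684 sq ft


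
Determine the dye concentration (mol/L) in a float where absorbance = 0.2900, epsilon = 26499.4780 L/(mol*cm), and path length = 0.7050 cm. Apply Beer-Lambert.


Formula: c = A / (epsilon * l)
Substituting: c = 0.2900 / (26499.4780 * 0.7050)
Result: 1.5523e-05 mol/L


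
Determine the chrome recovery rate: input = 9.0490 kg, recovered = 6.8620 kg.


Formula: Recovery = recovered / input * 100
Substituting: Recovery = 6.8620 / 9.0490 * 100
Result: 75.8316 %


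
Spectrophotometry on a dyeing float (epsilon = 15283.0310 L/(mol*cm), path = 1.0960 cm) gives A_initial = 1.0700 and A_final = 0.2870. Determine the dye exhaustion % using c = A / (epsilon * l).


c_initial = A_i / (epsilon * l) = 1.0700 / (15283.0310 * 1.0960) = 6.3880e-05 mol/L
c_final = A_f / (epsilon * l) = 0.2870 / (15283.0310 * 1.0960) = 1.7134e-05 mol/L
Exhaustion = (c_initial - c_final) / c_initial * 100 = (6.3880e-05 - 1.7134e-05) / 6.3880e-05 * 100 = 73.1776 %


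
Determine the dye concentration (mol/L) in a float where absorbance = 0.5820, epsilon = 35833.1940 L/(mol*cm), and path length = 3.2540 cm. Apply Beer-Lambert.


Formula: c = A / (epsilon * l)
Substituting: c = 0.5820 / (35833.1940 * 3.2540)
Result: 4.9914e-06 mol/L


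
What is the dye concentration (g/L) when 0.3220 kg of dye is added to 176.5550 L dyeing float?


Formula: Conc = dye_mass(kg) / volume(L) * 1000
Substituting: Conc = 0.3220 / 176.5550 * 1000
Result: 1.8238 g/L


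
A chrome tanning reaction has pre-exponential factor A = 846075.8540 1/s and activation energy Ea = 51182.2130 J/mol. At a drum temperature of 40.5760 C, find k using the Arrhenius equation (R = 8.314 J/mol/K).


T_K = T_C + 273.15 = 40.5760 + 273.15 = 313.7260 K
exponent = -Ea / (R * T_K) = -51182.2130 / (8.314 * 313.7260) = -19.6227
k = A * exp(exponent) = 846075.8540 * exp(-19.6227) = 0.00254322 1/s


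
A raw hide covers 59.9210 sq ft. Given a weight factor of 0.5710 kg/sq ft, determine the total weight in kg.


Formula: Weight = area * weight_per_sqft
Substituting: Weight = 59.9210 * 0.5710
Result: 34.2149 kg


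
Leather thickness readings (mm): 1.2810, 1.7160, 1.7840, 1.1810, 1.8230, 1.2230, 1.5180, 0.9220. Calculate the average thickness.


Formula: Average = sum / n
Substituting: Average = 11.4480 / 8
Result: 1.4310 mm


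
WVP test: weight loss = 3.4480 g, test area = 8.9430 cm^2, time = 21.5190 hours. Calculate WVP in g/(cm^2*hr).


Formula: WVP = loss / (area * time)
Substituting: WVP = 3.4480 / (8.9430 * 21.5190)
Result: 0.0179169 g/(cm^2*hr)


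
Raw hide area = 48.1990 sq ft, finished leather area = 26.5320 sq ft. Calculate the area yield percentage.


Formula: Yield = finished / raw * 100
Substituting: Yield = 26.5320 / 48.1990 * 100
Result: 55.0468 %


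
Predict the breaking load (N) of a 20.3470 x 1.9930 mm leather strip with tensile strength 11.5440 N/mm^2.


Formula: F = TS * w * t
Substituting: F = 11.5440 * 20.3470 * 1.9930
Result: 468.1273 N


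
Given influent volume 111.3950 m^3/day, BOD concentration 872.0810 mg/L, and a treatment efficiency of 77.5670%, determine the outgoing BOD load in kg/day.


Load_in = volume * conc / 1000 = 111.3950 * 872.0810 / 1000 = 97.1455 kg/day
Removed = Load_in * eff / 100 = 97.1455 * 77.5670 / 100 = 75.3528 kg/day
Load_out = Load_in - Removed = 97.1455 - 75.3528 = 21.7926 kg/day


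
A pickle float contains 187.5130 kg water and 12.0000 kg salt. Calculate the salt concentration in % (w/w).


Formula: Conc = salt / (water + salt) * 100
Substituting: Conc = 12.0000 / (187.5130 + 12.0000) * 100
Result: 6.0146 %


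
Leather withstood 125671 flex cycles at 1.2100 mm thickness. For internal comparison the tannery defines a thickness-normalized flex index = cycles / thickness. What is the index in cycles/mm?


Formula: Index = cycles / thickness
Substituting: Index = 125671 / 1.2100
Result: 103860.3306 cycles/mm


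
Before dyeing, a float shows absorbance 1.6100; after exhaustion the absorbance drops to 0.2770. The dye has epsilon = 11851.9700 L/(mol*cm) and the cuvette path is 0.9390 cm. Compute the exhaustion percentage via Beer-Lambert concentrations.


c_initial = A_i / (epsilon * l) = 1.6100 / (11851.9700 * 0.9390) = 1.4467e-04 mol/L
c_final = A_f / (epsilon * l) = 0.2770 / (11851.9700 * 0.9390) = 2.4890e-05 mol/L
Exhaustion = (c_initial - c_final) / c_initial * 100 = (1.4467e-04 - 2.4890e-05) / 1.4467e-04 * 100 = 82.7950 %


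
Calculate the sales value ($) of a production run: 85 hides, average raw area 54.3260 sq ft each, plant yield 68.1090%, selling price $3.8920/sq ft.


Raw_total = N * avg_area = 85 * 54.3260 = 4617.7100 sq ft
Finished = Raw_total * yield / 100 = 4617.7100 * 68.1090 / 100 = 3145.0761 sq ft
Value = Finished * price = 3145.0761 * 3.8920 = 12240.6362 $


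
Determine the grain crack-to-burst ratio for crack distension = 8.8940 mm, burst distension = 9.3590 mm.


Formula: Ratio = crack / burst
Substituting: Ratio = 8.8940 / 9.3590
Result: 0.9503


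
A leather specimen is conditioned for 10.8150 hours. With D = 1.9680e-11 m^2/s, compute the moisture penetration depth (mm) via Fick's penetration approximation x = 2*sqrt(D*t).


t = 10.8150 hr * 3600 = 38934.0000 s
D * t = 1.9680e-11 * 38934.0000 = 7.6622e-07
x = 2 * sqrt(D*t) = 2 * sqrt(7.6622e-07) = 0.00175068 m = 1.7507 mm


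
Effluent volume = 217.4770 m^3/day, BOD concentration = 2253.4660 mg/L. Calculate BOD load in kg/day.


Formula: BOD_load = volume * conc / 1000
Substituting: BOD_load = 217.4770 * 2253.4660 / 1000
Result: 490.0770 kg/day


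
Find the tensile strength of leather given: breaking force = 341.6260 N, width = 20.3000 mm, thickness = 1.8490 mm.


Formula: TS = force / (width * thickness)
Substituting: TS = 341.6260 / (20.3000 * 1.8490)
Result: 9.1016 N/mm^2


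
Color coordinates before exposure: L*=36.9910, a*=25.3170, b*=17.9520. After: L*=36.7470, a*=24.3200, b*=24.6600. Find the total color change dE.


dL = -0.2440, da = -0.9970, db = 6.7080
dE = sqrt((-0.2440)^2 + (-0.9970)^2 + 6.7080^2) = 6.7861


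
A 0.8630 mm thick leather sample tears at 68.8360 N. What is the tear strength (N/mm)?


Formula: Tear strength = force / thickness
Substituting: Tear strength = 68.8360 / 0.8630
Result: 79.7636 N/mm


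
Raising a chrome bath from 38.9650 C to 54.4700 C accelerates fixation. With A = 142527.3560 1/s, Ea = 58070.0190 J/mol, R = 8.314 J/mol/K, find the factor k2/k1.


T1 = 38.9650 + 273.15 = 312.1150 K; T2 = 54.4700 + 273.15 = 327.6200 K
k1 = A * exp(-Ea/(R*T1)) = 142527.3560 * exp(-58070.0190/(8.314*312.1150)) = 2.7235e-05 1/s
k2 = A * exp(-Ea/(R*T2)) = 142527.3560 * exp(-58070.0190/(8.314*327.6200)) = 7.8537e-05 1/s
k2/k1 = 7.8537e-05 / 2.7235e-05 = 2.8837


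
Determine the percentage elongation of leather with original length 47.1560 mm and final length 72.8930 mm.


Formula: Elongation = (Lf - L0) / L0 * 100
Substituting: Elongation = (72.8930 - 47.1560) / 47.1560 * 100
Result: 54.5784 %


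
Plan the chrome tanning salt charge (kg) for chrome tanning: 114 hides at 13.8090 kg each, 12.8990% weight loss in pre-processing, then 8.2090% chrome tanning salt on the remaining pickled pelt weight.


Total_raw = N * avg_wt = 114 * 13.8090 = 1574.2260 kg
Substrate = Total_raw * (1 - loss/100) = 1574.2260 * (1 - 12.8990/100) = 1371.1666 kg
Chrome = Substrate * pct / 100 = 1371.1666 * 8.2090 / 100 = 112.5591 kg


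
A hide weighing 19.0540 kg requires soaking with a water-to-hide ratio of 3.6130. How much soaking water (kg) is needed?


Formula: Water = hide_weight * ratio
Substituting: Water = 19.0540 * 3.6130
Result: 68.8421 kg


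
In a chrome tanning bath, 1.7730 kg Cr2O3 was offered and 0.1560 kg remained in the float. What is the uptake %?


Formula: Uptake = (offered - residual) / offered * 100
Substituting: Uptake = (1.7730 - 0.1560) / 1.7730 * 100
Result: 91.2014 %


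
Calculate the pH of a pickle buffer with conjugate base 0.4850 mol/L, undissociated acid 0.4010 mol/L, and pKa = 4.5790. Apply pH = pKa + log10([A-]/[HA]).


ratio = [A-] / [HA] = 0.4850 / 0.4010 = 1.2095
log10(ratio) = 0.0825974
pH = pKa + log10(ratio) = 4.5790 + 0.0825974 = 4.6616


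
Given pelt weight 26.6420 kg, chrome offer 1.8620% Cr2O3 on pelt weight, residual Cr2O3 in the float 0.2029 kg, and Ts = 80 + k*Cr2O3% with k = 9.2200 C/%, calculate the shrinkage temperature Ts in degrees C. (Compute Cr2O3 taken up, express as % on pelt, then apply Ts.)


Offered = pelt * offer_pct / 100 = 26.6420 * 1.8620 / 100 = 0.4961 kg
Uptake = offered - residual = 0.4961 - 0.2029 = 0.2932 kg
Cr2O3% on pelt = uptake / pelt * 100 = 0.2932 / 26.6420 * 100 = 1.1004 %
Ts = 80 + k * Cr2O3% = 80 + 9.2200 * 1.1004 = 90.1459 C


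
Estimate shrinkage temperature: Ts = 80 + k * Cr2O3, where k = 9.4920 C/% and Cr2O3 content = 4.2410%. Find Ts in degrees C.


Formula: Ts = 80 + k * Cr2O3
Substituting: Ts = 80 + 9.4920 * 4.2410
Result: 120.2556 C


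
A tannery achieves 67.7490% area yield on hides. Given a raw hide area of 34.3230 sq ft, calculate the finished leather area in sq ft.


Formula: finished = raw * yield / 100
Substituting: finished = 34.3230 * 67.7490 / 100
Result: 23.2535 sq ft


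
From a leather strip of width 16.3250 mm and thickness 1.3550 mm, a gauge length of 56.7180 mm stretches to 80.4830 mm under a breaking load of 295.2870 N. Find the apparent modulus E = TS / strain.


TS = F / (w * t) = 295.2870 / (16.3250 * 1.3550) = 13.3491 N/mm^2
strain = (Lf - L0) / L0 = (80.4830 - 56.7180) / 56.7180 = 0.4190
E = TS / strain = 13.3491 / 0.4190 = 31.8592 N/mm^2


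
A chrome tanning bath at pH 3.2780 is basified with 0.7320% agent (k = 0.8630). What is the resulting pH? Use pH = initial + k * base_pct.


Formula: pH_final = pH_initial + k * base_pct
Substituting: pH_final = 3.2780 + 0.8630 * 0.7320
Result: 3.9097


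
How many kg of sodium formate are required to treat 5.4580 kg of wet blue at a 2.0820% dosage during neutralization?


Formula: Neutralizer = substrate * pct / 100
Substituting: Neutralizer = 5.4580 * 2.0820 / 100
Result: 0.1136 kg


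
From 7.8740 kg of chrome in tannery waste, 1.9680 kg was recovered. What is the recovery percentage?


Formula: Recovery = recovered / input * 100
Substituting: Recovery = 1.9680 / 7.8740 * 100
Result: 24.9936 %


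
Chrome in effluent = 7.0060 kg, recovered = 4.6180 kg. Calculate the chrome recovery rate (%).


Formula: Recovery = recovered / input * 100
Substituting: Recovery = 4.6180 / 7.0060 * 100
Result: 65.9149 %


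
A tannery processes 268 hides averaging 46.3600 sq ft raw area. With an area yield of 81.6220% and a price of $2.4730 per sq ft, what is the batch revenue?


Raw_total = N * avg_area = 268 * 46.3600 = 12424.4800 sq ft
Finished = Raw_total * yield / 100 = 12424.4800 * 81.6220 / 100 = 10141.1091 sq ft
Value = Finished * price = 10141.1091 * 2.4730 = 25078.9627 $


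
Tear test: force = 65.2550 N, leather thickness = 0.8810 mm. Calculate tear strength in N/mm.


Formula: Tear strength = force / thickness
Substituting: Tear strength = 65.2550 / 0.8810
Result: 74.0692 N/mm


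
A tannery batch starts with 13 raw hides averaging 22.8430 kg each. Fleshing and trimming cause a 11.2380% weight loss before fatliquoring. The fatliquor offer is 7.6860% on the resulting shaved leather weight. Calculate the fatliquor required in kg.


Total_raw = N * avg_wt = 13 * 22.8430 = 296.9590 kg
Substrate = Total_raw * (1 - loss/100) = 296.9590 * (1 - 11.2380/100) = 263.5867 kg
Fat = Substrate * pct / 100 = 263.5867 * 7.6860 / 100 = 20.2593 kg


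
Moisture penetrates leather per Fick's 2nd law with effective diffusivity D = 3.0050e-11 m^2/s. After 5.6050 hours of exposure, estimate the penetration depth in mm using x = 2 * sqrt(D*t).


t = 5.6050 hr * 3600 = 20178.0000 s
D * t = 3.0050e-11 * 20178.0000 = 6.0635e-07
x = 2 * sqrt(D*t) = 2 * sqrt(6.0635e-07) = 0.00155737 m = 1.5574 mm


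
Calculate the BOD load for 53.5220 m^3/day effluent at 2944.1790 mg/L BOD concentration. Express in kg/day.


Formula: BOD_load = volume * conc / 1000
Substituting: BOD_load = 53.5220 * 2944.1790 / 1000
Result: 157.5783 kg/day


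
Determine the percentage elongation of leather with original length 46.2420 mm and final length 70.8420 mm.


Formula: Elongation = (Lf - L0) / L0 * 100
Substituting: Elongation = (70.8420 - 46.2420) / 46.2420 * 100
Result: 53.1984 %


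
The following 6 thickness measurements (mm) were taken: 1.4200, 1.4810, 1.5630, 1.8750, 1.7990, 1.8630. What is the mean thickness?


Formula: Average = sum / n
Substituting: Average = 10.0010 / 6
Result: 1.6668 mm


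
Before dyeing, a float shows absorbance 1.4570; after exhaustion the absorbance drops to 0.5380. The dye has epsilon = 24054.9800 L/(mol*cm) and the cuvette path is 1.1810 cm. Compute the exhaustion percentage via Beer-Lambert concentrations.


c_initial = A_i / (epsilon * l) = 1.4570 / (24054.9800 * 1.1810) = 5.1287e-05 mol/L
c_final = A_f / (epsilon * l) = 0.5380 / (24054.9800 * 1.1810) = 1.8938e-05 mol/L
Exhaustion = (c_initial - c_final) / c_initial * 100 = (5.1287e-05 - 1.8938e-05) / 5.1287e-05 * 100 = 63.0748 %


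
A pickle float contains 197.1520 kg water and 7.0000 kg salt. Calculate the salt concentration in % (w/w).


Formula: Conc = salt / (water + salt) * 100
Substituting: Conc = 7.0000 / (197.1520 + 7.0000) * 100
Result: 3.4288 %


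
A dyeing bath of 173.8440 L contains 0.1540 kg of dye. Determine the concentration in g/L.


Formula: Conc = dye_mass(kg) / volume(L) * 1000
Substituting: Conc = 0.1540 / 173.8440 * 1000
Result: 0.8859 g/L


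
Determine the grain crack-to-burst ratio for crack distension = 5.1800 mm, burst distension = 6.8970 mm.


Formula: Ratio = crack / burst
Substituting: Ratio = 5.1800 / 6.8970
Result: 0.7511


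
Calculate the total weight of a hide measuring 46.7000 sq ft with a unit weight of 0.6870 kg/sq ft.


Formula: Weight = area * weight_per_sqft
Substituting: Weight = 46.7000 * 0.6870
Result: 32.0829 kg


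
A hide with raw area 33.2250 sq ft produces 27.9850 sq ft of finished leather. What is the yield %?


Formula: Yield = finished / raw * 100
Substituting: Yield = 27.9850 / 33.2250 * 100
Result: 84.2287 %


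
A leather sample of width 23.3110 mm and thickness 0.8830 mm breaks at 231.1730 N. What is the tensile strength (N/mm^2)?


Formula: TS = force / (width * thickness)
Substituting: TS = 231.1730 / (23.3110 * 0.8830)
Result: 11.2309 N/mm^2


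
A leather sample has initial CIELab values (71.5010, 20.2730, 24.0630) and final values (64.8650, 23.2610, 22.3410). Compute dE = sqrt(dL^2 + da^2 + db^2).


dL = -6.6360, da = 2.9880, db = -1.7220
dE = sqrt((-6.6360)^2 + 2.9880^2 + (-1.7220)^2) = 7.4786


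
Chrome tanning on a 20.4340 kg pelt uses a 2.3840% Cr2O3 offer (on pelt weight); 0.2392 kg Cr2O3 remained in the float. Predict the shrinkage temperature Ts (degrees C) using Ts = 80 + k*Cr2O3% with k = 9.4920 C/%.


Offered = pelt * offer_pct / 100 = 20.4340 * 2.3840 / 100 = 0.4871 kg
Uptake = offered - residual = 0.4871 - 0.2392 = 0.2479 kg
Cr2O3% on pelt = uptake / pelt * 100 = 0.2479 / 20.4340 * 100 = 1.2134 %
Ts = 80 + k * Cr2O3% = 80 + 9.4920 * 1.2134 = 91.5176 C


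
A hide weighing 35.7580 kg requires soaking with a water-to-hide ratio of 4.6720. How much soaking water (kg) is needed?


Formula: Water = hide_weight * ratio
Substituting: Water = 35.7580 * 4.6720
Result: 167.0614 kg


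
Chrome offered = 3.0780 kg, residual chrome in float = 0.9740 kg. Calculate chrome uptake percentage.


Formula: Uptake = (offered - residual) / offered * 100
Substituting: Uptake = (3.0780 - 0.9740) / 3.0780 * 100
Result: 68.3561 %


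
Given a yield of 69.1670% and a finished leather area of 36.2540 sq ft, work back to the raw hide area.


Formula: raw = finished * 100 / yield
Substituting: raw = 36.2540 * 100 / 69.1670
Result: 52.4152 sq ft


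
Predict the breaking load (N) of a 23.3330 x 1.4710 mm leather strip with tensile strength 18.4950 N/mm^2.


Formula: F = TS * w * t
Substituting: F = 18.4950 * 23.3330 * 1.4710
Result: 634.8010 N


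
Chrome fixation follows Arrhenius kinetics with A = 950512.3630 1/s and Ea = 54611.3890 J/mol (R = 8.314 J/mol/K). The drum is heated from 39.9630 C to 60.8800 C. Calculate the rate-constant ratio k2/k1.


T1 = 39.9630 + 273.15 = 313.1130 K; T2 = 60.8800 + 273.15 = 334.0300 K
k1 = A * exp(-Ea/(R*T1)) = 950512.3630 * exp(-54611.3890/(8.314*313.1130)) = 7.3648e-04 1/s
k2 = A * exp(-Ea/(R*T2)) = 950512.3630 * exp(-54611.3890/(8.314*334.0300)) = 0.00273955 1/s
k2/k1 = 0.00273955 / 7.3648e-04 = 3.7198


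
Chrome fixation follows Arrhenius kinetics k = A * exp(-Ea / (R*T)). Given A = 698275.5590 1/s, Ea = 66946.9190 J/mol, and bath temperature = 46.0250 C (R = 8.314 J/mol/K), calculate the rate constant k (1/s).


T_K = T_C + 273.15 = 46.0250 + 273.15 = 319.1750 K
exponent = -Ea / (R * T_K) = -66946.9190 / (8.314 * 319.1750) = -25.2285
k = A * exp(exponent) = 698275.5590 * exp(-25.2285) = 7.7165e-06 1/s


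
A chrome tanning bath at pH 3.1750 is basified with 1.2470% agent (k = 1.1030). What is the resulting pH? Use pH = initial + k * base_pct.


Formula: pH_final = pH_initial + k * base_pct
Substituting: pH_final = 3.1750 + 1.1030 * 1.2470
Result: 4.5504


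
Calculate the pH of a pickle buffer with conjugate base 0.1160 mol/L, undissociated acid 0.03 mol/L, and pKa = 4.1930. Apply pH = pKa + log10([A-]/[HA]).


ratio = [A-] / [HA] = 0.1160 / 0.03 = 3.8667
log10(ratio) = 0.5873
pH = pKa + log10(ratio) = 4.1930 + 0.5873 = 4.7803


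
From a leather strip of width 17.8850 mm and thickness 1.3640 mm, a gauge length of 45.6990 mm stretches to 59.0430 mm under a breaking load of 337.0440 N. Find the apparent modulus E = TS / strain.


TS = F / (w * t) = 337.0440 / (17.8850 * 1.3640) = 13.8160 N/mm^2
strain = (Lf - L0) / L0 = (59.0430 - 45.6990) / 45.6990 = 0.2920
E = TS / strain = 13.8160 / 0.2920 = 47.3156 N/mm^2


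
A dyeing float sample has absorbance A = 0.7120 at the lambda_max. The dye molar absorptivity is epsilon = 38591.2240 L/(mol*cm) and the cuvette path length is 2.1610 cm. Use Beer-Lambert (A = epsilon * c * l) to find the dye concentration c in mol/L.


Formula: c = A / (epsilon * l)
Substituting: c = 0.7120 / (38591.2240 * 2.1610)
Result: 8.5376e-06 mol/L


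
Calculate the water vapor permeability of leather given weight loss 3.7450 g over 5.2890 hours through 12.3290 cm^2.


Formula: WVP = loss / (area * time)
Substituting: WVP = 3.7450 / (12.3290 * 5.2890)
Result: 0.0574315 g/(cm^2*hr)


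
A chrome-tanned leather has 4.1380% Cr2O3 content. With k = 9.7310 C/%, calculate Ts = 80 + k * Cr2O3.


Formula: Ts = 80 + k * Cr2O3
Substituting: Ts = 80 + 9.7310 * 4.1380
Result: 120.2669 C


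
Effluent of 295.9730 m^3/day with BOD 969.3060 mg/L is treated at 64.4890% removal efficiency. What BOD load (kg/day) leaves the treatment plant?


Load_in = volume * conc / 1000 = 295.9730 * 969.3060 / 1000 = 286.8884 kg/day
Removed = Load_in * eff / 100 = 286.8884 * 64.4890 / 100 = 185.0115 kg/day
Load_out = Load_in - Removed = 286.8884 - 185.0115 = 101.8769 kg/day


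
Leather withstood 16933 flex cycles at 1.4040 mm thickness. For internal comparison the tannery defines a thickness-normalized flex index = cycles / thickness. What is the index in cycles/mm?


Formula: Index = cycles / thickness
Substituting: Index = 16933 / 1.4040
Result: 12060.5413 cycles/mm
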